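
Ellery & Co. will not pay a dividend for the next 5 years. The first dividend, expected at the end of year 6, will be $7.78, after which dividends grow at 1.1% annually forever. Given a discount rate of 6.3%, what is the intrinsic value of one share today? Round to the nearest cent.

$110.23

Deferred-dividend DDM. At t=5 the remaining stream is a growing perpetuity with first payment D_6 = 7.78.
V_5 = D_6/(r−g) = 7.78/(0.063−0.011) = 149.6154
P₀ = V_5/(1+r)^5 = 149.6154/(1+0.063)^5 = 110.2326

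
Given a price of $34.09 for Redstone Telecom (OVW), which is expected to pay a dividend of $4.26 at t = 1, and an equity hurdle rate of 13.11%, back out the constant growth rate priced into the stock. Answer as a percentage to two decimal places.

From P₀ = D₁/(r − g), the implied growth is g = r − D₁/P₀.
g = 0.1311 − 4.26/34.09 = 0.1311 − 0.12496 = 0.00614

0.61%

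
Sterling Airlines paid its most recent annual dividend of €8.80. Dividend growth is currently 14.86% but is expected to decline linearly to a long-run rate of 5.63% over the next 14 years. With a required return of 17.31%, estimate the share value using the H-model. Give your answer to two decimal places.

€128.26

H-model: P₀ = D₀[(1+g_L) + H(g_S−g_L)]/(r−g_L), with H = 14/2 = 7.
P₀ = 8.80 × [(1+0.0563) + 7×(0.1486−0.0563)] / (0.1731−0.0563)
   = 8.80 × 1.7024 / 0.1168 = 128.2630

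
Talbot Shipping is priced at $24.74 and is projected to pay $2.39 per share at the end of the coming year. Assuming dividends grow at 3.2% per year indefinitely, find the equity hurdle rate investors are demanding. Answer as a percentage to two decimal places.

Rearranging the constant-growth DDM: r = D₁/P₀ + g.
r = 2.3900 / 24.74 + 0.032 = 0.09660 + 0.032 = 0.12860

12.86%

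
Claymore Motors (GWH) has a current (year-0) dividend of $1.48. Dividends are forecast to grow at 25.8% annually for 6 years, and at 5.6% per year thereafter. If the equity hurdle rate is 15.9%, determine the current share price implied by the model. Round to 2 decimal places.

Two-stage DDM. Project D₁…D_6 at 0.258, terminal growth 0.056, discount at r = 0.159.
D_1 = 1.8618
D_2 = 2.3422
D_3 = 2.9465
D_4 = 3.7067
D_5 = 4.6630
D_6 = 5.8660
Terminal value at t=6: TV = D_7/(r−g) = 6.1945/(0.159−0.056) = 60.1412
P₀ = 1.8618/(1+0.159)^1 + 2.3422/(1+0.159)^2 + 2.9465/(1+0.159)^3 + 3.7067/(1+0.159)^4 + 4.6630/(1+0.159)^5 + 5.8660/(1+0.159)^6 + 60.1412/(1+0.159)^6 = 36.7593

$36.76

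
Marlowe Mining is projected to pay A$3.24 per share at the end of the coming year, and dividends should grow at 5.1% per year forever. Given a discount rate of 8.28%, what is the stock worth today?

Gordon growth model: P₀ = D₁/(r − g), with D₁ = 3.24 given directly.
P₀ = 3.2400 / (0.0828 − 0.051) = 3.2400 / 0.0318 = 101.8868

A$101.89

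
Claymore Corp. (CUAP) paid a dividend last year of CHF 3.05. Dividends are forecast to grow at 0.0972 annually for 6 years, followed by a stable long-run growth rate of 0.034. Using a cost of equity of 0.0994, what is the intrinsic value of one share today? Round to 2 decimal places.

CHF 65.82

Two-stage DDM. Project D₁…D_6 at 0.0972, terminal growth 0.034, discount at r = 0.0994.
D_1 = 3.3465
D_2 = 3.6717
D_3 = 4.0286
D_4 = 4.4202
D_5 = 4.8499
D_6 = 5.3213
Terminal value at t=6: TV = D_7/(r−g) = 5.5022/(0.0994−0.034) = 84.1313
P₀ = 3.3465/(1+0.0994)^1 + 3.6717/(1+0.0994)^2 + 4.0286/(1+0.0994)^3 + 4.4202/(1+0.0994)^4 + 4.8499/(1+0.0994)^5 + 5.3213/(1+0.0994)^6 + 84.1313/(1+0.0994)^6 = 65.8179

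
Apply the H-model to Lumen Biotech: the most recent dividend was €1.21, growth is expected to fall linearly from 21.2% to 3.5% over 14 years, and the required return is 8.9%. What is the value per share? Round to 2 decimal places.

€50.95

H-model: P₀ = D₀[(1+g_L) + H(g_S−g_L)]/(r−g_L), with H = 14/2 = 7.
P₀ = 1.21 × [(1+0.035) + 7×(0.212−0.035)] / (0.089−0.035)
   = 1.21 × 2.2740 / 0.054 = 50.9544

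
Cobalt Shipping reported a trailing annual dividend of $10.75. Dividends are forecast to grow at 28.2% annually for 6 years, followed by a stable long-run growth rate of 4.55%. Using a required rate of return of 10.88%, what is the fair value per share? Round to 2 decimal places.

$534.69

Two-stage DDM. Project D₁…D_6 at 0.282, terminal growth 0.0455, discount at r = 0.1088.
D_1 = 13.7815
D_2 = 17.6679
D_3 = 22.6502
D_4 = 29.0376
D_5 = 37.2262
D_6 = 47.7240
Terminal value at t=6: TV = D_7/(r−g) = 49.8954/(0.1088−0.0455) = 788.2372
P₀ = 13.7815/(1+0.1088)^1 + 17.6679/(1+0.1088)^2 + 22.6502/(1+0.1088)^3 + 29.0376/(1+0.1088)^4 + 37.2262/(1+0.1088)^5 + 47.7240/(1+0.1088)^6 + 788.2372/(1+0.1088)^6 = 534.6871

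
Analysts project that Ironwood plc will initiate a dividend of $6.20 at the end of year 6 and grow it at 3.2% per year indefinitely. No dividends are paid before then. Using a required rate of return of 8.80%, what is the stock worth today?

Deferred-dividend DDM. At t=5 the remaining stream is a growing perpetuity with first payment D_6 = 6.20.
V_5 = D_6/(r−g) = 6.20/(0.088−0.032) = 110.7143
P₀ = V_5/(1+r)^5 = 110.7143/(1+0.088)^5 = 72.6205

$72.62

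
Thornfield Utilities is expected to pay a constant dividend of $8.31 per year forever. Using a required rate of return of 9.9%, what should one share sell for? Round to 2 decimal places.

Zero-growth DDM (perpetuity): P₀ = D/r = 8.31 / 0.099 = 83.9394

$83.94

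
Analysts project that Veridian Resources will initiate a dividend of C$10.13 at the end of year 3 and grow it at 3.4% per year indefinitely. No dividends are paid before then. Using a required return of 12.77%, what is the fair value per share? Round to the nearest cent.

Deferred-dividend DDM. At t=2 the remaining stream is a growing perpetuity with first payment D_3 = 10.13.
V_2 = D_3/(r−g) = 10.13/(0.1277−0.034) = 108.1110
P₀ = V_2/(1+r)^2 = 108.1110/(1+0.1277)^2 = 85.0125

C$85.01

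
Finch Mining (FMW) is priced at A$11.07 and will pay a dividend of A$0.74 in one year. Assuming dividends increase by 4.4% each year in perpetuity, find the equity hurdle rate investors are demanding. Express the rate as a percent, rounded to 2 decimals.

Rearranging the constant-growth DDM: r = D₁/P₀ + g.
r = 0.7400 / 11.07 + 0.044 = 0.06685 + 0.044 = 0.11085

11.08%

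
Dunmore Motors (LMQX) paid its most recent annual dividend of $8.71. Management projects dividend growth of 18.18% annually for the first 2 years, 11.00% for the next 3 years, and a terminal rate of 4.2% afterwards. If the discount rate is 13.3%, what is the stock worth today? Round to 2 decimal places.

$147.89

Three-stage DDM. Project D₁…D_5; terminal Gordon value at t=5 with g = 0.042; discount at r = 0.133.
D_1 = 10.2935
D_2 = 12.1648
D_3 = 13.5030
D_4 = 14.9883
D_5 = 16.6370
TV_5 = 17.3358/(0.133−0.042) = 190.5028
P₀ = Σ Dₜ/(1+r)ᵗ + TV_5/(1+r)^5 = 147.8879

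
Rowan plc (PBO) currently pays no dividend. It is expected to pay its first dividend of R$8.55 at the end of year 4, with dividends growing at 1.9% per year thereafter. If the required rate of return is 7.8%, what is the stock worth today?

Deferred-dividend DDM. At t=3 the remaining stream is a growing perpetuity with first payment D_4 = 8.55.
V_3 = D_4/(r−g) = 8.55/(0.078−0.019) = 144.9153
P₀ = V_3/(1+r)^3 = 144.9153/(1+0.078)^3 = 115.6799

R$115.68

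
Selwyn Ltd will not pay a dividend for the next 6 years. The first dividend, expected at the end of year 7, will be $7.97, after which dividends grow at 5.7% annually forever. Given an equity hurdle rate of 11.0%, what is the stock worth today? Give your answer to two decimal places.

$80.40

Deferred-dividend DDM. At t=6 the remaining stream is a growing perpetuity with first payment D_7 = 7.97.
V_6 = D_7/(r−g) = 7.97/(0.11−0.057) = 150.3774
P₀ = V_6/(1+r)^6 = 150.3774/(1+0.11)^6 = 80.3979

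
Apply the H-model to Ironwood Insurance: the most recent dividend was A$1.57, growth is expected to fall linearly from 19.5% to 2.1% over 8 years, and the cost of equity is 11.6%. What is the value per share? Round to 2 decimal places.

H-model: P₀ = D₀[(1+g_L) + H(g_S−g_L)]/(r−g_L), with H = 8/2 = 4.
P₀ = 1.57 × [(1+0.021) + 4×(0.195−0.021)] / (0.116−0.021)
   = 1.57 × 1.7170 / 0.095 = 28.3757

A$28.38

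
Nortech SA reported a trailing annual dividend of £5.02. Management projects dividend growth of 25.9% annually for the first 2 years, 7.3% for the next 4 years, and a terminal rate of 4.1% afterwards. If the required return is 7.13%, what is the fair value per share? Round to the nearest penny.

Three-stage DDM. Project D₁…D_6; terminal Gordon value at t=6 with g = 0.041; discount at r = 0.0713.
D_1 = 6.3202
D_2 = 7.9571
D_3 = 8.5380
D_4 = 9.1612
D_5 = 9.8300
D_6 = 10.5476
TV_6 = 10.9801/(0.0713−0.041) = 362.3783
P₀ = Σ Dₜ/(1+r)ᵗ + TV_6/(1+r)^6 = 280.3909

£280.39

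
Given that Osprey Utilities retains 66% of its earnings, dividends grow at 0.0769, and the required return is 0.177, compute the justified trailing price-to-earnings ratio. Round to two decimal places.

3.66

Payout ratio b = 1 − 0.66 = 0.34.
Justified trailing P/E = b(1+g)/(r−g) = 0.34×(1+0.0769)/(0.177−0.0769) = 3.6578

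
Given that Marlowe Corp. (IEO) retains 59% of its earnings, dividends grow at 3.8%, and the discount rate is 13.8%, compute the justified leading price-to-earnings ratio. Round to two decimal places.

Payout ratio b = 1 − 0.59 = 0.41.
Justified leading P/E = b/(r−g) = 0.41/(0.138−0.038) = 4.1000

4.10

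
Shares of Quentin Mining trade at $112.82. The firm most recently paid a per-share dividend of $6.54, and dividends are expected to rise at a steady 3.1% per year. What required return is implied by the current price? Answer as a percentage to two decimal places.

Rearranging the constant-growth DDM: r = D₁/P₀ + g.
D₁ = 6.54 × (1 + 0.031) = 6.7427.
r = 6.7427 / 112.82 + 0.031 = 0.05977 + 0.031 = 0.09077

9.08%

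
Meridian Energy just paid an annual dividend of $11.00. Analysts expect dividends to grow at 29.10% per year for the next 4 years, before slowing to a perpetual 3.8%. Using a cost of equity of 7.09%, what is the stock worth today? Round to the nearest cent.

Two-stage DDM. Project D₁…D_4 at 0.291, terminal growth 0.038, discount at r = 0.0709.
D_1 = 14.2010
D_2 = 18.3335
D_3 = 23.6685
D_4 = 30.5561
Terminal value at t=4: TV = D_5/(r−g) = 31.7172/(0.0709−0.038) = 964.0490
P₀ = 14.2010/(1+0.0709)^1 + 18.3335/(1+0.0709)^2 + 23.6685/(1+0.0709)^3 + 30.5561/(1+0.0709)^4 + 964.0490/(1+0.0709)^4 = 804.7509

$804.75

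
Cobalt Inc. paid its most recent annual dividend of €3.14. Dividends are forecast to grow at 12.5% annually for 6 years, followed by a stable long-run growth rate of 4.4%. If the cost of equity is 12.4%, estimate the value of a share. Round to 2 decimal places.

Two-stage DDM. Project D₁…D_6 at 0.125, terminal growth 0.044, discount at r = 0.124.
D_1 = 3.5325
D_2 = 3.9741
D_3 = 4.4708
D_4 = 5.0297
D_5 = 5.6584
D_6 = 6.3657
Terminal value at t=6: TV = D_7/(r−g) = 6.6458/(0.124−0.044) = 83.0721
P₀ = 3.5325/(1+0.124)^1 + 3.9741/(1+0.124)^2 + 4.4708/(1+0.124)^3 + 5.0297/(1+0.124)^4 + 5.6584/(1+0.124)^5 + 6.3657/(1+0.124)^6 + 83.0721/(1+0.124)^6 = 60.0950

€60.09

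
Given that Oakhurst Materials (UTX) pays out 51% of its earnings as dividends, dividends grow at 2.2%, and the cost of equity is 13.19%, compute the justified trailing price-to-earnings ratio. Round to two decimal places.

Justified trailing P/E = b(1+g)/(r−g) = 0.51×(1+0.022)/(0.1319−0.022) = 4.7427

4.74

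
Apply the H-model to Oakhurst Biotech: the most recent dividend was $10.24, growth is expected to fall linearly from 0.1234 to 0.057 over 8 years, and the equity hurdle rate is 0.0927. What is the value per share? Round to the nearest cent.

$379.37

H-model: P₀ = D₀[(1+g_L) + H(g_S−g_L)]/(r−g_L), with H = 8/2 = 4.
P₀ = 10.24 × [(1+0.057) + 4×(0.1234−0.057)] / (0.0927−0.057)
   = 10.24 × 1.3226 / 0.0357 = 379.3676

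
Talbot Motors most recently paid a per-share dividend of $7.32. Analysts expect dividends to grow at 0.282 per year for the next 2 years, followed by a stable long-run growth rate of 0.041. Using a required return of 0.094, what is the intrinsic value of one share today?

Two-stage DDM. Project D₁…D_2 at 0.282, terminal growth 0.041, discount at r = 0.094.
D_1 = 9.3842
D_2 = 12.0306
Terminal value at t=2: TV = D_3/(r−g) = 12.5239/(0.094−0.041) = 236.2991
P₀ = 9.3842/(1+0.094)^1 + 12.0306/(1+0.094)^2 + 236.2991/(1+0.094)^2 = 216.0664

$216.07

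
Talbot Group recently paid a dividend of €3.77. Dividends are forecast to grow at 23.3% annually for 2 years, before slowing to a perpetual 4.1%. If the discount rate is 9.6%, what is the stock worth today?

Two-stage DDM. Project D₁…D_2 at 0.233, terminal growth 0.041, discount at r = 0.096.
D_1 = 4.6484
D_2 = 5.7315
Terminal value at t=2: TV = D_3/(r−g) = 5.9665/(0.096−0.041) = 108.4815
P₀ = 4.6484/(1+0.096)^1 + 5.7315/(1+0.096)^2 + 108.4815/(1+0.096)^2 = 99.3224

€99.32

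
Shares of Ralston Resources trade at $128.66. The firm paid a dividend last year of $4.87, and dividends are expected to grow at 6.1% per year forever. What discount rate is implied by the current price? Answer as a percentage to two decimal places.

Rearranging the constant-growth DDM: r = D₁/P₀ + g.
D₁ = 4.87 × (1 + 0.061) = 5.1671.
r = 5.1671 / 128.66 + 0.061 = 0.04016 + 0.061 = 0.10116

10.12%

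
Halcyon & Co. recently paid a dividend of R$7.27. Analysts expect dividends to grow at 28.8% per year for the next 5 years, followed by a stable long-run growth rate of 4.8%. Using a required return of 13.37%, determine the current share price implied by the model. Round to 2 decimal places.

Two-stage DDM. Project D₁…D_5 at 0.288, terminal growth 0.048, discount at r = 0.1337.
D_1 = 9.3638
D_2 = 12.0605
D_3 = 15.5340
D_4 = 20.0077
D_5 = 25.7700
Terminal value at t=5: TV = D_6/(r−g) = 27.0069/(0.1337−0.048) = 315.1332
P₀ = 9.3638/(1+0.1337)^1 + 12.0605/(1+0.1337)^2 + 15.5340/(1+0.1337)^3 + 20.0077/(1+0.1337)^4 + 25.7700/(1+0.1337)^5 + 315.1332/(1+0.1337)^5 = 222.4444

R$222.44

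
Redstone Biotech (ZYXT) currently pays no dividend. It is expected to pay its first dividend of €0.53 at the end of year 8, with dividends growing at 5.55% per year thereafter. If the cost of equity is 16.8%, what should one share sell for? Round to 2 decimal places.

Deferred-dividend DDM. At t=7 the remaining stream is a growing perpetuity with first payment D_8 = 0.53.
V_7 = D_8/(r−g) = 0.53/(0.168−0.0555) = 4.7111
P₀ = V_7/(1+r)^7 = 4.7111/(1+0.168)^7 = 1.5886

€1.59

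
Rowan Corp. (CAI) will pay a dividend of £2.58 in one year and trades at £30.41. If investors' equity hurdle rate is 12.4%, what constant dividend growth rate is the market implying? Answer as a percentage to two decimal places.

From P₀ = D₁/(r − g), the implied growth is g = r − D₁/P₀.
g = 0.124 − 2.58/30.41 = 0.124 − 0.08484 = 0.03916

3.92%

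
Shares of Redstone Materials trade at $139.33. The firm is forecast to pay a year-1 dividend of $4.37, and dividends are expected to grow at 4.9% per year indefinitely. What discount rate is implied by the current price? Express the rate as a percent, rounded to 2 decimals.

8.04%

Rearranging the constant-growth DDM: r = D₁/P₀ + g.
r = 4.3700 / 139.33 + 0.049 = 0.03136 + 0.049 = 0.08036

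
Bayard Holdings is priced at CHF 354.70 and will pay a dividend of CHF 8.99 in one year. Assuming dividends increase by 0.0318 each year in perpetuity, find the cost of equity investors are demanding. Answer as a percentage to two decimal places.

5.71%

Rearranging the constant-growth DDM: r = D₁/P₀ + g.
r = 8.9900 / 354.70 + 0.0318 = 0.02535 + 0.0318 = 0.05715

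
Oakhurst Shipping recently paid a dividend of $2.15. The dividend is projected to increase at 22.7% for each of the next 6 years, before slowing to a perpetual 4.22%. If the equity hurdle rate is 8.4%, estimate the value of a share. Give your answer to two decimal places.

Two-stage DDM. Project D₁…D_6 at 0.227, terminal growth 0.0422, discount at r = 0.084.
D_1 = 2.6380
D_2 = 3.2369
D_3 = 3.9717
D_4 = 4.8732
D_5 = 5.9795
D_6 = 7.3368
Terminal value at t=6: TV = D_7/(r−g) = 7.6464/(0.084−0.0422) = 182.9282
P₀ = 2.6380/(1+0.084)^1 + 3.2369/(1+0.084)^2 + 3.9717/(1+0.084)^3 + 4.8732/(1+0.084)^4 + 5.9795/(1+0.084)^5 + 7.3368/(1+0.084)^6 + 182.9282/(1+0.084)^6 = 133.0997

$133.10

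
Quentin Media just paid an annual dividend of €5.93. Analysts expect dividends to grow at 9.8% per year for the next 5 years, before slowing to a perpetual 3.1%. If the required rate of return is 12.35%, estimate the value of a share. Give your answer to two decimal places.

€86.62

Two-stage DDM. Project D₁…D_5 at 0.098, terminal growth 0.031, discount at r = 0.1235.
D_1 = 6.5111
D_2 = 7.1492
D_3 = 7.8499
D_4 = 8.6191
D_5 = 9.4638
Terminal value at t=5: TV = D_6/(r−g) = 9.7572/(0.1235−0.031) = 105.4832
P₀ = 6.5111/(1+0.1235)^1 + 7.1492/(1+0.1235)^2 + 7.8499/(1+0.1235)^3 + 8.6191/(1+0.1235)^4 + 9.4638/(1+0.1235)^5 + 105.4832/(1+0.1235)^5 = 86.6187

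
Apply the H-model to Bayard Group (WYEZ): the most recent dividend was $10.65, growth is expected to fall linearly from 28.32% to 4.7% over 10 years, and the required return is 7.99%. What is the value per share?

$721.22

H-model: P₀ = D₀[(1+g_L) + H(g_S−g_L)]/(r−g_L), with H = 10/2 = 5.
P₀ = 10.65 × [(1+0.047) + 5×(0.2832−0.047)] / (0.0799−0.047)
   = 10.65 × 2.2280 / 0.0329 = 721.2219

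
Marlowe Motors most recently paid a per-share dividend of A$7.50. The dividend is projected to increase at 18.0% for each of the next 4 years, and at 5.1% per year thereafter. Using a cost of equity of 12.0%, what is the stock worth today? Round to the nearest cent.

A$175.00

Two-stage DDM. Project D₁…D_4 at 0.18, terminal growth 0.051, discount at r = 0.12.
D_1 = 8.8500
D_2 = 10.4430
D_3 = 12.3227
D_4 = 14.5408
Terminal value at t=4: TV = D_5/(r−g) = 15.2824/(0.12−0.051) = 221.4843
P₀ = 8.8500/(1+0.12)^1 + 10.4430/(1+0.12)^2 + 12.3227/(1+0.12)^3 + 14.5408/(1+0.12)^4 + 221.4843/(1+0.12)^4 = 174.9962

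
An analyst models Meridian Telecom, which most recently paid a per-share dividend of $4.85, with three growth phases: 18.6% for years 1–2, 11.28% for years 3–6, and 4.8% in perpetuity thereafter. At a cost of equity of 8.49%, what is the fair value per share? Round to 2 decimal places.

$218.02

Three-stage DDM. Project D₁…D_6; terminal Gordon value at t=6 with g = 0.048; discount at r = 0.0849.
D_1 = 5.7521
D_2 = 6.8220
D_3 = 7.5915
D_4 = 8.4478
D_5 = 9.4007
D_6 = 10.4612
TV_6 = 10.9633/(0.0849−0.048) = 297.1081
P₀ = Σ Dₜ/(1+r)ᵗ + TV_6/(1+r)^6 = 218.0233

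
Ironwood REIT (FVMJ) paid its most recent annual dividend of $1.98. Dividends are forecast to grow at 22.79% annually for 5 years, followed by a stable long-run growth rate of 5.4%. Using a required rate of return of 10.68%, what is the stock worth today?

Two-stage DDM. Project D₁…D_5 at 0.2279, terminal growth 0.054, discount at r = 0.1068.
D_1 = 2.4312
D_2 = 2.9853
D_3 = 3.6657
D_4 = 4.5011
D_5 = 5.5269
Terminal value at t=5: TV = D_6/(r−g) = 5.8253/(0.1068−0.054) = 110.3283
P₀ = 2.4312/(1+0.1068)^1 + 2.9853/(1+0.1068)^2 + 3.6657/(1+0.1068)^3 + 4.5011/(1+0.1068)^4 + 5.5269/(1+0.1068)^5 + 110.3283/(1+0.1068)^5 = 80.0908

$80.09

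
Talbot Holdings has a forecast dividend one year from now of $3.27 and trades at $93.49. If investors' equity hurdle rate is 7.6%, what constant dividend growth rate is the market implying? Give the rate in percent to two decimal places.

From P₀ = D₁/(r − g), the implied growth is g = r − D₁/P₀.
g = 0.076 − 3.27/93.49 = 0.076 − 0.03498 = 0.04102

4.10%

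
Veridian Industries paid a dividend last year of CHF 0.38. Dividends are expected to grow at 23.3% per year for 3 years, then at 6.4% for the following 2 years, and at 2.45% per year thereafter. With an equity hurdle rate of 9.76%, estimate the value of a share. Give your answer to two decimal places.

CHF 9.57

Three-stage DDM. Project D₁…D_5; terminal Gordon value at t=5 with g = 0.0245; discount at r = 0.0976.
D_1 = 0.4685
D_2 = 0.5777
D_3 = 0.7123
D_4 = 0.7579
D_5 = 0.8064
TV_5 = 0.8262/(0.0976−0.0245) = 11.3019
P₀ = Σ Dₜ/(1+r)ᵗ + TV_5/(1+r)^5 = 9.5682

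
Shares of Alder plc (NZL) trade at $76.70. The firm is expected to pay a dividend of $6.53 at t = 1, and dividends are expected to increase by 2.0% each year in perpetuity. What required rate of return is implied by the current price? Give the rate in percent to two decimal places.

Rearranging the constant-growth DDM: r = D₁/P₀ + g.
r = 6.5300 / 76.70 + 0.02 = 0.08514 + 0.02 = 0.10514

10.51%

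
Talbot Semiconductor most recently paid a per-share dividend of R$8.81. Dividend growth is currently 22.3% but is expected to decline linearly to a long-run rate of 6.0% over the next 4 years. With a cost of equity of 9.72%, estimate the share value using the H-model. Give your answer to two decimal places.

H-model: P₀ = D₀[(1+g_L) + H(g_S−g_L)]/(r−g_L), with H = 4/2 = 2.
P₀ = 8.81 × [(1+0.06) + 2×(0.223−0.06)] / (0.0972−0.06)
   = 8.81 × 1.3860 / 0.0372 = 328.2435

R$328.24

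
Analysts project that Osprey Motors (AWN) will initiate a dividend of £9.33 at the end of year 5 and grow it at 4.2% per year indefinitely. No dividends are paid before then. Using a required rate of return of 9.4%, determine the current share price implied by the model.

Deferred-dividend DDM. At t=4 the remaining stream is a growing perpetuity with first payment D_5 = 9.33.
V_4 = D_5/(r−g) = 9.33/(0.094−0.042) = 179.4231
P₀ = V_4/(1+r)^4 = 179.4231/(1+0.094)^4 = 125.2590

£125.26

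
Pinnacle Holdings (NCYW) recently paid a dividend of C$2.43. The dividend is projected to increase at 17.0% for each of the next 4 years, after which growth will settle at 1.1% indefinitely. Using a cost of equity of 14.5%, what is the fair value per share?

C$30.25

Two-stage DDM. Project D₁…D_4 at 0.17, terminal growth 0.011, discount at r = 0.145.
D_1 = 2.8431
D_2 = 3.3264
D_3 = 3.8919
D_4 = 4.5535
Terminal value at t=4: TV = D_5/(r−g) = 4.6036/(0.145−0.011) = 34.3555
P₀ = 2.8431/(1+0.145)^1 + 3.3264/(1+0.145)^2 + 3.8919/(1+0.145)^3 + 4.5535/(1+0.145)^4 + 34.3555/(1+0.145)^4 = 30.2505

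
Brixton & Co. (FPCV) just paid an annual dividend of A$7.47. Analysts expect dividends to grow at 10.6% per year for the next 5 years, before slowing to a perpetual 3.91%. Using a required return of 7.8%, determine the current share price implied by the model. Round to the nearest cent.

A$267.20

Two-stage DDM. Project D₁…D_5 at 0.106, terminal growth 0.0391, discount at r = 0.078.
D_1 = 8.2618
D_2 = 9.1376
D_3 = 10.1062
D_4 = 11.1774
D_5 = 12.3622
Terminal value at t=5: TV = D_6/(r−g) = 12.8456/(0.078−0.0391) = 330.2205
P₀ = 8.2618/(1+0.078)^1 + 9.1376/(1+0.078)^2 + 10.1062/(1+0.078)^3 + 11.1774/(1+0.078)^4 + 12.3622/(1+0.078)^5 + 330.2205/(1+0.078)^5 = 267.1982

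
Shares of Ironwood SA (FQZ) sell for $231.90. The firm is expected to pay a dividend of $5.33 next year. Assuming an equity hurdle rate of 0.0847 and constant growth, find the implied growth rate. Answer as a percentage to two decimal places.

From P₀ = D₁/(r − g), the implied growth is g = r − D₁/P₀.
g = 0.0847 − 5.33/231.90 = 0.0847 − 0.02298 = 0.06172

6.17%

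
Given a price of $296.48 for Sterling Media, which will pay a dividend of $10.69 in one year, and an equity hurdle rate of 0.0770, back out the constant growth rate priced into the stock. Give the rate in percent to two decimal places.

From P₀ = D₁/(r − g), the implied growth is g = r − D₁/P₀.
g = 0.077 − 10.69/296.48 = 0.077 − 0.03606 = 0.04094

4.09%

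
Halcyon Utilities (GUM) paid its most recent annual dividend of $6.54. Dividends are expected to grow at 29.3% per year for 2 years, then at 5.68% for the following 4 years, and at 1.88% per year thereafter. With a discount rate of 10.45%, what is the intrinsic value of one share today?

Three-stage DDM. Project D₁…D_6; terminal Gordon value at t=6 with g = 0.0188; discount at r = 0.1045.
D_1 = 8.4562
D_2 = 10.9339
D_3 = 11.5549
D_4 = 12.2113
D_5 = 12.9049
D_6 = 13.6379
TV_6 = 13.8942/(0.1045−0.0188) = 162.1265
P₀ = Σ Dₜ/(1+r)ᵗ + TV_6/(1+r)^6 = 138.0647

$138.06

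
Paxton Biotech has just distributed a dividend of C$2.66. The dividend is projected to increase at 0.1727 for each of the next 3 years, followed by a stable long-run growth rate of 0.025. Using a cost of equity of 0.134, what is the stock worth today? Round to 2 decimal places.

Two-stage DDM. Project D₁…D_3 at 0.1727, terminal growth 0.025, discount at r = 0.134.
D_1 = 3.1194
D_2 = 3.6581
D_3 = 4.2899
Terminal value at t=3: TV = D_4/(r−g) = 4.3971/(0.134−0.025) = 40.3404
P₀ = 3.1194/(1+0.134)^1 + 3.6581/(1+0.134)^2 + 4.2899/(1+0.134)^3 + 40.3404/(1+0.134)^3 = 36.2002

C$36.20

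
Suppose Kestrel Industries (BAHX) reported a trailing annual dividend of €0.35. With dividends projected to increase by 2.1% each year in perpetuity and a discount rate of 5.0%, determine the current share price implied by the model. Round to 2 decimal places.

€12.32

Gordon growth model: P₀ = D₁/(r − g). D₁ = 0.35 × (1 + 0.021) = 0.3573.
P₀ = 0.3573 / (0.05 − 0.021) = 0.3573 / 0.029 = 12.3224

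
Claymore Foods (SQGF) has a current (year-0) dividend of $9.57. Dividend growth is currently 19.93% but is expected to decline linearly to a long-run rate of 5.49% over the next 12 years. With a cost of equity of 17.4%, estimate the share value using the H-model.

H-model: P₀ = D₀[(1+g_L) + H(g_S−g_L)]/(r−g_L), with H = 12/2 = 6.
P₀ = 9.57 × [(1+0.0549) + 6×(0.1993−0.0549)] / (0.174−0.0549)
   = 9.57 × 1.9213 / 0.1191 = 154.3815

$154.38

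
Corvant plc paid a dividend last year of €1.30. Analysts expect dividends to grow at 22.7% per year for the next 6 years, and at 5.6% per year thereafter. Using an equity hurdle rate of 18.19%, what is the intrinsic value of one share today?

€22.56

Two-stage DDM. Project D₁…D_6 at 0.227, terminal growth 0.056, discount at r = 0.1819.
D_1 = 1.5951
D_2 = 1.9572
D_3 = 2.4015
D_4 = 2.9466
D_5 = 3.6155
D_6 = 4.4362
Terminal value at t=6: TV = D_7/(r−g) = 4.6846/(0.1819−0.056) = 37.2091
P₀ = 1.5951/(1+0.1819)^1 + 1.9572/(1+0.1819)^2 + 2.4015/(1+0.1819)^3 + 2.9466/(1+0.1819)^4 + 3.6155/(1+0.1819)^5 + 4.4362/(1+0.1819)^6 + 37.2091/(1+0.1819)^6 = 22.5616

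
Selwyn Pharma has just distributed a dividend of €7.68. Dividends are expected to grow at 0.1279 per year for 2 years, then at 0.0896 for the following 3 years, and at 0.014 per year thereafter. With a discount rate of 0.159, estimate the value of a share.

Three-stage DDM. Project D₁…D_5; terminal Gordon value at t=5 with g = 0.014; discount at r = 0.159.
D_1 = 8.6623
D_2 = 9.7702
D_3 = 10.6456
D_4 = 11.5994
D_5 = 12.6387
TV_5 = 12.8157/(0.159−0.014) = 88.3840
P₀ = Σ Dₜ/(1+r)ᵗ + TV_5/(1+r)^5 = 76.3196

€76.32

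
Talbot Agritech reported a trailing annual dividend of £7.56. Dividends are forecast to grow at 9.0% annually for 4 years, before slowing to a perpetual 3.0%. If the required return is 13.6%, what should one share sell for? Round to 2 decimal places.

£89.57

Two-stage DDM. Project D₁…D_4 at 0.09, terminal growth 0.03, discount at r = 0.136.
D_1 = 8.2404
D_2 = 8.9820
D_3 = 9.7904
D_4 = 10.6716
Terminal value at t=4: TV = D_5/(r−g) = 10.9917/(0.136−0.03) = 103.6953
P₀ = 8.2404/(1+0.136)^1 + 8.9820/(1+0.136)^2 + 9.7904/(1+0.136)^3 + 10.6716/(1+0.136)^4 + 103.6953/(1+0.136)^4 = 89.5655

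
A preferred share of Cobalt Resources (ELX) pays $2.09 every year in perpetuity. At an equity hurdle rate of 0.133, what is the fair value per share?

Zero-growth DDM (perpetuity): P₀ = D/r = 2.09 / 0.133 = 15.7143

$15.71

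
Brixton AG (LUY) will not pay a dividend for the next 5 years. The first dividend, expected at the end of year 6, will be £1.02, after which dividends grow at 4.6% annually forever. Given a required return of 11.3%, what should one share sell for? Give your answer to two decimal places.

£8.91

Deferred-dividend DDM. At t=5 the remaining stream is a growing perpetuity with first payment D_6 = 1.02.
V_5 = D_6/(r−g) = 1.02/(0.113−0.046) = 15.2239
P₀ = V_5/(1+r)^5 = 15.2239/(1+0.113)^5 = 8.9135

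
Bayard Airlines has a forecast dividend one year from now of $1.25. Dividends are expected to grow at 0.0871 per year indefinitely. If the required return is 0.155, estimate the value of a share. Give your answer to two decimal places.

Gordon growth model: P₀ = D₁/(r − g), with D₁ = 1.25 given directly.
P₀ = 1.2500 / (0.155 − 0.0871) = 1.2500 / 0.0679 = 18.4094

$18.41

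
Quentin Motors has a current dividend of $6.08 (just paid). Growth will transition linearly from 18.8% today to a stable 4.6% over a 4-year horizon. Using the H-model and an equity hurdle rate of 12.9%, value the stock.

$97.43

H-model: P₀ = D₀[(1+g_L) + H(g_S−g_L)]/(r−g_L), with H = 4/2 = 2.
P₀ = 6.08 × [(1+0.046) + 2×(0.188−0.046)] / (0.129−0.046)
   = 6.08 × 1.3300 / 0.083 = 97.4265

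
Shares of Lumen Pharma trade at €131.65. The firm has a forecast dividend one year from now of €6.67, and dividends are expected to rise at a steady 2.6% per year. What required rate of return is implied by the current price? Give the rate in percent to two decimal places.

7.67%

Rearranging the constant-growth DDM: r = D₁/P₀ + g.
r = 6.6700 / 131.65 + 0.026 = 0.05066 + 0.026 = 0.07666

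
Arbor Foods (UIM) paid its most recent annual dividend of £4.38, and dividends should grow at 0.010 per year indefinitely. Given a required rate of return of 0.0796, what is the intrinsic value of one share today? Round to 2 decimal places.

Gordon growth model: P₀ = D₁/(r − g). D₁ = 4.38 × (1 + 0.01) = 4.4238.
P₀ = 4.4238 / (0.0796 − 0.01) = 4.4238 / 0.0696 = 63.5603

£63.56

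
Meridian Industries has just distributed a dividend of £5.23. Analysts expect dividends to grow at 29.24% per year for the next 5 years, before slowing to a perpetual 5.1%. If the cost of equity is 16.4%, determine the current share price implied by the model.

Two-stage DDM. Project D₁…D_5 at 0.2924, terminal growth 0.051, discount at r = 0.164.
D_1 = 6.7593
D_2 = 8.7357
D_3 = 11.2900
D_4 = 14.5911
D_5 = 18.8576
Terminal value at t=5: TV = D_6/(r−g) = 19.8193/(0.164−0.051) = 175.3924
P₀ = 6.7593/(1+0.164)^1 + 8.7357/(1+0.164)^2 + 11.2900/(1+0.164)^3 + 14.5911/(1+0.164)^4 + 18.8576/(1+0.164)^5 + 175.3924/(1+0.164)^5 = 118.2682

£118.27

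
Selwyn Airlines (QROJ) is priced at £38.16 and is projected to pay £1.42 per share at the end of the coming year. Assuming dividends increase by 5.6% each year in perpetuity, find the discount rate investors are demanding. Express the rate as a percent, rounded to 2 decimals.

Rearranging the constant-growth DDM: r = D₁/P₀ + g.
r = 1.4200 / 38.16 + 0.056 = 0.03721 + 0.056 = 0.09321

9.32%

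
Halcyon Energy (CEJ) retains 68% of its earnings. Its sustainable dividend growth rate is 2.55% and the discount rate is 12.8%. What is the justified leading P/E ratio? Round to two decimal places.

3.12

Payout ratio b = 1 − 0.68 = 0.32.
Justified leading P/E = b/(r−g) = 0.32/(0.128−0.0255) = 3.1220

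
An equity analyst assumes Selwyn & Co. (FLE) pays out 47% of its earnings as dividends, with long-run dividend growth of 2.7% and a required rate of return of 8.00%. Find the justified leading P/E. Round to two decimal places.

8.87

Justified leading P/E = b/(r−g) = 0.47/(0.08−0.027) = 8.8679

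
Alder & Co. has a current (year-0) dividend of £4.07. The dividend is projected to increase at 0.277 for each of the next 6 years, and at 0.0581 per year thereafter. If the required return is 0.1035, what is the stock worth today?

£269.80

Two-stage DDM. Project D₁…D_6 at 0.277, terminal growth 0.0581, discount at r = 0.1035.
D_1 = 5.1974
D_2 = 6.6371
D_3 = 8.4755
D_4 = 10.8233
D_5 = 13.8213
D_6 = 17.6498
Terminal value at t=6: TV = D_7/(r−g) = 18.6753/(0.1035−0.0581) = 411.3492
P₀ = 5.1974/(1+0.1035)^1 + 6.6371/(1+0.1035)^2 + 8.4755/(1+0.1035)^3 + 10.8233/(1+0.1035)^4 + 13.8213/(1+0.1035)^5 + 17.6498/(1+0.1035)^6 + 411.3492/(1+0.1035)^6 = 269.8003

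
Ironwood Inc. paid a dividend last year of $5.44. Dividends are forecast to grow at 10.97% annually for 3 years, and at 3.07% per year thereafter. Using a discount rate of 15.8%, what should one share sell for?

$53.76

Two-stage DDM. Project D₁…D_3 at 0.1097, terminal growth 0.0307, discount at r = 0.158.
D_1 = 6.0368
D_2 = 6.6990
D_3 = 7.4339
Terminal value at t=3: TV = D_4/(r−g) = 7.6621/(0.158−0.0307) = 60.1893
P₀ = 6.0368/(1+0.158)^1 + 6.6990/(1+0.158)^2 + 7.4339/(1+0.158)^3 + 60.1893/(1+0.158)^3 = 53.7570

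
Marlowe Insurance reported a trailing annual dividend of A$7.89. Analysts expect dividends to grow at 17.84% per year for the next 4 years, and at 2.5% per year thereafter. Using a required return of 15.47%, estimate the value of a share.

Two-stage DDM. Project D₁…D_4 at 0.1784, terminal growth 0.025, discount at r = 0.1547.
D_1 = 9.2976
D_2 = 10.9563
D_3 = 12.9109
D_4 = 15.2142
Terminal value at t=4: TV = D_5/(r−g) = 15.5945/(0.1547−0.025) = 120.2353
P₀ = 9.2976/(1+0.1547)^1 + 10.9563/(1+0.1547)^2 + 12.9109/(1+0.1547)^3 + 15.2142/(1+0.1547)^4 + 120.2353/(1+0.1547)^4 = 100.8454

A$100.85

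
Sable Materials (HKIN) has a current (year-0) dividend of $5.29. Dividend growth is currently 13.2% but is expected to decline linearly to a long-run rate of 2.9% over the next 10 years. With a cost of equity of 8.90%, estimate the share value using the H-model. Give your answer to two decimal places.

H-model: P₀ = D₀[(1+g_L) + H(g_S−g_L)]/(r−g_L), with H = 10/2 = 5.
P₀ = 5.29 × [(1+0.029) + 5×(0.132−0.029)] / (0.089−0.029)
   = 5.29 × 1.5440 / 0.06 = 136.1293

$136.13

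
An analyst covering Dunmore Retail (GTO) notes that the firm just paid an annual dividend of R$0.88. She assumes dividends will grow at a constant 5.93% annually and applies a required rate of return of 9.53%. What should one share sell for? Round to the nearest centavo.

Gordon growth model: P₀ = D₁/(r − g). D₁ = 0.88 × (1 + 0.0593) = 0.9322.
P₀ = 0.9322 / (0.0953 − 0.0593) = 0.9322 / 0.036 = 25.8940

R$25.89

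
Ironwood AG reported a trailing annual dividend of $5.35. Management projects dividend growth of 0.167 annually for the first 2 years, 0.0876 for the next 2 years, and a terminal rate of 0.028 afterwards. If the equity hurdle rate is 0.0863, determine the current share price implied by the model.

Three-stage DDM. Project D₁…D_4; terminal Gordon value at t=4 with g = 0.028; discount at r = 0.0863.
D_1 = 6.2435
D_2 = 7.2861
D_3 = 7.9244
D_4 = 8.6185
TV_4 = 8.8599/(0.0863−0.028) = 151.9702
P₀ = Σ Dₜ/(1+r)ᵗ + TV_4/(1+r)^4 = 133.4267

$133.43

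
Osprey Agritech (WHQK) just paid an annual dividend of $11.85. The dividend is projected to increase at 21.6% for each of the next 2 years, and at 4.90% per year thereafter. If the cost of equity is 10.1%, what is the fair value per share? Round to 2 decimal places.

Two-stage DDM. Project D₁…D_2 at 0.216, terminal growth 0.049, discount at r = 0.101.
D_1 = 14.4096
D_2 = 17.5221
Terminal value at t=2: TV = D_3/(r−g) = 18.3807/(0.101−0.049) = 353.4741
P₀ = 14.4096/(1+0.101)^1 + 17.5221/(1+0.101)^2 + 353.4741/(1+0.101)^2 = 319.1395

$319.14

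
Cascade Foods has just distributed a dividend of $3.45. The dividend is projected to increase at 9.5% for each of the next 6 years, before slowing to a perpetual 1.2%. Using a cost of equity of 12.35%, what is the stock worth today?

$45.78

Two-stage DDM. Project D₁…D_6 at 0.095, terminal growth 0.012, discount at r = 0.1235.
D_1 = 3.7778
D_2 = 4.1366
D_3 = 4.5296
D_4 = 4.9599
D_5 = 5.4311
D_6 = 5.9471
Terminal value at t=6: TV = D_7/(r−g) = 6.0184/(0.1235−0.012) = 53.9771
P₀ = 3.7778/(1+0.1235)^1 + 4.1366/(1+0.1235)^2 + 4.5296/(1+0.1235)^3 + 4.9599/(1+0.1235)^4 + 5.4311/(1+0.1235)^5 + 5.9471/(1+0.1235)^6 + 53.9771/(1+0.1235)^6 = 45.7772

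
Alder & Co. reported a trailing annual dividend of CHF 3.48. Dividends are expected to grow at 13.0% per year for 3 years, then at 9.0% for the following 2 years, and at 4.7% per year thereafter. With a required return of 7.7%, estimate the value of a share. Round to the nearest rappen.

Three-stage DDM. Project D₁…D_5; terminal Gordon value at t=5 with g = 0.047; discount at r = 0.077.
D_1 = 3.9324
D_2 = 4.4436
D_3 = 5.0213
D_4 = 5.4732
D_5 = 5.9658
TV_5 = 6.2462/(0.077−0.047) = 208.2059
P₀ = Σ Dₜ/(1+r)ᵗ + TV_5/(1+r)^5 = 163.3727

CHF 163.37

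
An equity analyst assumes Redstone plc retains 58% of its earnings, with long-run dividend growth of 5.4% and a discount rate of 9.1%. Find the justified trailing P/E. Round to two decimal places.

Payout ratio b = 1 − 0.58 = 0.42.
Justified trailing P/E = b(1+g)/(r−g) = 0.42×(1+0.054)/(0.091−0.054) = 11.9643

11.96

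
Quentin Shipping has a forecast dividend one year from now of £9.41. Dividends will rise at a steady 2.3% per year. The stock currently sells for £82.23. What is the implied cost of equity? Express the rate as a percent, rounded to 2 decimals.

Rearranging the constant-growth DDM: r = D₁/P₀ + g.
r = 9.4100 / 82.23 + 0.023 = 0.11444 + 0.023 = 0.13744

13.74%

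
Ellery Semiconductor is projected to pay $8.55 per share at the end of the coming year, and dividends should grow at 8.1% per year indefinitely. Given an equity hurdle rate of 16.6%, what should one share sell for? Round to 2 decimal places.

Gordon growth model: P₀ = D₁/(r − g), with D₁ = 8.55 given directly.
P₀ = 8.5500 / (0.166 − 0.081) = 8.5500 / 0.085 = 100.5882

$100.59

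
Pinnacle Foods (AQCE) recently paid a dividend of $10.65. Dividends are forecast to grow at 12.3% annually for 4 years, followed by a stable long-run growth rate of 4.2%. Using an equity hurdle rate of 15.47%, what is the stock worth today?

$127.85

Two-stage DDM. Project D₁…D_4 at 0.123, terminal growth 0.042, discount at r = 0.1547.
D_1 = 11.9600
D_2 = 13.4310
D_3 = 15.0830
D_4 = 16.9383
Terminal value at t=4: TV = D_5/(r−g) = 17.6497/(0.1547−0.042) = 156.6075
P₀ = 11.9600/(1+0.1547)^1 + 13.4310/(1+0.1547)^2 + 15.0830/(1+0.1547)^3 + 16.9383/(1+0.1547)^4 + 156.6075/(1+0.1547)^4 = 127.8473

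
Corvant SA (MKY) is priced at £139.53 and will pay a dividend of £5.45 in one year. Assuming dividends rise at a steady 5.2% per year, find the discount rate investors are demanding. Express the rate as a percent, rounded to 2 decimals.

Rearranging the constant-growth DDM: r = D₁/P₀ + g.
r = 5.4500 / 139.53 + 0.052 = 0.03906 + 0.052 = 0.09106

9.11%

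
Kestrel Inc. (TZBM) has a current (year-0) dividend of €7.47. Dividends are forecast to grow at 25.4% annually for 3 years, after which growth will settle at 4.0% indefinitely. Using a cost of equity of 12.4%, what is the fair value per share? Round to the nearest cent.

€156.44

Two-stage DDM. Project D₁…D_3 at 0.254, terminal growth 0.04, discount at r = 0.124.
D_1 = 9.3674
D_2 = 11.7467
D_3 = 14.7304
Terminal value at t=3: TV = D_4/(r−g) = 15.3196/(0.124−0.04) = 182.3758
P₀ = 9.3674/(1+0.124)^1 + 11.7467/(1+0.124)^2 + 14.7304/(1+0.124)^3 + 182.3758/(1+0.124)^3 = 156.4356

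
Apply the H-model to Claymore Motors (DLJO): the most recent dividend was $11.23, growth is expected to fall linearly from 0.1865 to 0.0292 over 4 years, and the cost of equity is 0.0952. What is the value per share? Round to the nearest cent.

$228.65

H-model: P₀ = D₀[(1+g_L) + H(g_S−g_L)]/(r−g_L), with H = 4/2 = 2.
P₀ = 11.23 × [(1+0.0292) + 2×(0.1865−0.0292)] / (0.0952−0.0292)
   = 11.23 × 1.3438 / 0.066 = 228.6496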